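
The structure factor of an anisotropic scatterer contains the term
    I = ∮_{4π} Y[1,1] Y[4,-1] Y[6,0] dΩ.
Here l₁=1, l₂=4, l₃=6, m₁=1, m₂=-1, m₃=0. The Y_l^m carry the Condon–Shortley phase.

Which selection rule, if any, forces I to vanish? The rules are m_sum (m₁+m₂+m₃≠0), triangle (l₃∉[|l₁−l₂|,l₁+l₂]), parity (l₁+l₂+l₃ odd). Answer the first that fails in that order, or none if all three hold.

triangle

azimuthal sum: 1 − 1 + 0 = 0  ✓
3 ≤ 6 ≤ 5 (triangle on l)  ✗
L = 1 + 4 + 6 = 11 (odd)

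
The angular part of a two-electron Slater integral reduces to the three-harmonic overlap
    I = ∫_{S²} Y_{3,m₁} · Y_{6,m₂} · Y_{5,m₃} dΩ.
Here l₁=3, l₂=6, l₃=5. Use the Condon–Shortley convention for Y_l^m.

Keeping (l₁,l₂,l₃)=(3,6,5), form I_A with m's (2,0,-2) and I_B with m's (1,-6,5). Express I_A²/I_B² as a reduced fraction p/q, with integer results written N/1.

7/11

Same 3,6,5: normalisation and zero-m 3j drop out of the ratio.
A: Δ: 4! 2! 8! / 15! → 1/675675; sum: t=0:+1/34560 t=1:−1/8640 = -1/11520; 3j²(3 6 5; 2 0 -2) = Δ·Π!·Σ² = 3/143  (sign +1)
B: Δ: 4! 2! 8! / 15! → 1/675675; sum: t=0:+1/1935360 = 1/1935360; 3j²(3 6 5; 1 -6 5) = Δ·Π!·Σ² = 3/91  (sign +1)
I_A²/I_B² = (3/143)/(3/91) = 7/11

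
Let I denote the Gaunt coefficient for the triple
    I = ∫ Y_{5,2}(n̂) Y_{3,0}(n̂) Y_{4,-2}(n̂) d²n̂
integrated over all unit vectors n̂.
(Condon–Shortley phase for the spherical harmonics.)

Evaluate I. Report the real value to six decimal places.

0.022664

Rules hold: Σm=0, L=12 even, 2≤4≤8.
N = 11·7·9 = 693
Δ = 4!·6!·2!/13! = 1/180180
Racah Σ t=1..3: t=1:−1/576 t=2:+1/144 t=3:−1/576 = 1/288
⇒ 3j(5 3 4; 0 0 0)² = 20/1001, sgn +1
Racah Σ t=1..3: t=1:−1/576 t=2:+1/480 t=3:−1/8640 = 1/4320
⇒ 3j(5 3 4; 2 0 -2)² = 1/2145, sgn +1
4πI² = N·(3j₀)²·(3jₘ)² = 12/1859
I = +1·√(0.00645508/4π) = 0.02266449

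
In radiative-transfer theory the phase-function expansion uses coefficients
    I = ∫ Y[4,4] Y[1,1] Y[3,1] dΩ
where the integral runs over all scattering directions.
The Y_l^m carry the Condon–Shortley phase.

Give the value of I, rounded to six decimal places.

4 + 1 + 1 = 6 ≠ 0: azimuthal integral kills it; I = 0

0.000000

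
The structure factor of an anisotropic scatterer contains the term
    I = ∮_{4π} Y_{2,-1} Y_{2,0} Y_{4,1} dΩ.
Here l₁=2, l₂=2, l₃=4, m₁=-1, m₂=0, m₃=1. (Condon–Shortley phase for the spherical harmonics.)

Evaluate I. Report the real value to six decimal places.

-0.220728

m-sum 0 ✓  L=8 even ✓  0≤4≤4 ✓
Π(2lᵢ+1) = 5×5×9 = 225
triangle coeff Δ(2,2,4) = 1/630
Σ_t [0,0]: t=0:+1/16 = 1/16
(3j)²=2/35 [(2 2 4; 0 0 0)], sign=+1
Σ_t [0,0]: t=0:+1/24 = 1/24
(3j)²=1/21 [(2 2 4; -1 0 1)], sign=-1
⇒ 4πI² = 30/49
I = (-1)√(30/49/(4π)) = -0.22072812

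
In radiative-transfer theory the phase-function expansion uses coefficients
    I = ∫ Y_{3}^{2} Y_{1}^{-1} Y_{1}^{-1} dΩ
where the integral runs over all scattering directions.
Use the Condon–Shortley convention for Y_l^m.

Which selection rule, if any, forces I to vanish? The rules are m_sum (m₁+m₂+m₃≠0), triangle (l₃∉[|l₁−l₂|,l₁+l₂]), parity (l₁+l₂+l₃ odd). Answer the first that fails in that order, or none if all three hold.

m₁+m₂+m₃ = 2 − 1 − 1 = 0  ✓
triangle: |3−1|=2 ≤ l₃=1 ≤ 3+1=4  ✗
parity: l₁+l₂+l₃ = 5 is odd

triangle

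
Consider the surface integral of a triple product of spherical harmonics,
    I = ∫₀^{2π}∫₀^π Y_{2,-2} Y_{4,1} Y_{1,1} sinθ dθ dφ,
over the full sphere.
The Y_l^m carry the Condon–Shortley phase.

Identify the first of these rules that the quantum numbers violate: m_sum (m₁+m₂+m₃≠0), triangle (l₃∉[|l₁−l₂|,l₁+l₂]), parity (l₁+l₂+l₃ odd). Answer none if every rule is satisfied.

Σmᵢ = 0  ✓
l₃∈[|l₁−l₂|,l₁+l₂]=[2,6], have l₃=1  ✗
Σlᵢ = 7 ⇒ odd

triangle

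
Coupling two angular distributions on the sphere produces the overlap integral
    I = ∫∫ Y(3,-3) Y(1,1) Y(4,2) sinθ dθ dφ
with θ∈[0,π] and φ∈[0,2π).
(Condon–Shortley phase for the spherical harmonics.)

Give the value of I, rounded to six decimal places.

Checks pass: Σm=0; 8 even; l₃=4∈[2,4].
(2·3+1)(2·1+1)(2·4+1) = 189
Δ: 0! 6! 2! / 9! → 1/252
sum: t=0:+1/36 = 1/36
3j²(3 1 4; 0 0 0) = Δ·Π!·Σ² = 4/63  (sign +1)
sum: t=0:+1/1440 = 1/1440
3j²(3 1 4; -3 1 2) = Δ·Π!·Σ² = 1/252  (sign +1)
combine: 4πI² = 189·4/63·1/252 = 1/21
take √, sign +1: I = 0.06155813

0.061558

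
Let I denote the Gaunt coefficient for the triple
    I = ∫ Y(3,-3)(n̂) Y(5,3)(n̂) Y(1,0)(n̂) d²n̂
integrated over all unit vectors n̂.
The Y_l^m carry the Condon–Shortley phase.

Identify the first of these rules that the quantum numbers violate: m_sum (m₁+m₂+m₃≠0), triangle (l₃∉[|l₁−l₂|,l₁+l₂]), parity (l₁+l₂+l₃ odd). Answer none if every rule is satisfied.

triangle

m₁+m₂+m₃ = -3 + 3 + 0 = 0  ✓
triangle: |3−5|=2 ≤ l₃=1 ≤ 3+5=8  ✗
parity: l₁+l₂+l₃ = 9 is odd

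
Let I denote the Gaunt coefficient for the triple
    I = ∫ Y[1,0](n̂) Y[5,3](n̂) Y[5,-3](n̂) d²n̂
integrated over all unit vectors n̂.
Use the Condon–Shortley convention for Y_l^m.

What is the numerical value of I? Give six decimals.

L=11 odd ⇒ parity kills the (l;000) factor ⇒ I = 0

0.000000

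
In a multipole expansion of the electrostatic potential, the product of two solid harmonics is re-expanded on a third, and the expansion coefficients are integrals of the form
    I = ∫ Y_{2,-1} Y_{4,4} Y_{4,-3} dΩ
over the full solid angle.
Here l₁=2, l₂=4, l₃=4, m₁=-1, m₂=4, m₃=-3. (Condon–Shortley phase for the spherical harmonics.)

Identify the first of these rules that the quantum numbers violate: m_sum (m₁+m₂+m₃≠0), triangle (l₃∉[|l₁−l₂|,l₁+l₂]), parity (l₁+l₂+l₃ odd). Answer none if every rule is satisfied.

none

m₁+m₂+m₃ = -1 + 4 − 3 = 0  ✓
triangle: |2−4|=2 ≤ l₃=4 ≤ 2+4=6  ✓
parity: l₁+l₂+l₃ = 10 is even  ✓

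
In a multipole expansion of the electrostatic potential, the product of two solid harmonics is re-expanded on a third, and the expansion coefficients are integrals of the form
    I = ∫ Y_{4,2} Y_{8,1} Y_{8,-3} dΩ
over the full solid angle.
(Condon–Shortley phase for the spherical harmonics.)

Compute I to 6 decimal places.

Checks pass: Σm=0; 20 even; l₃=8∈[4,12].
(2·4+1)(2·8+1)(2·8+1) = 2601
Δ: 4! 4! 12! / 21! → 1/185175900
sum: t=0:+1/557383680 t=1:−1/21772800 t=2:+1/8294400 t=3:−1/21772800 t=4:+1/557383680 = 1/30965760
3j²(4 8 8; 0 0 0) = Δ·Π!·Σ² = 36/4199  (sign +1)
sum: t=0:+1/209018880 t=1:−1/34836480 t=2:+1/58060800 = -1/149299200
3j²(4 8 8; 2 1 -3) = Δ·Π!·Σ² = 77/25194  (sign +1)
combine: 4πI² = 2601·36/4199·77/25194 = 4158/61009
take √, sign +1: I = 0.07364451

0.073645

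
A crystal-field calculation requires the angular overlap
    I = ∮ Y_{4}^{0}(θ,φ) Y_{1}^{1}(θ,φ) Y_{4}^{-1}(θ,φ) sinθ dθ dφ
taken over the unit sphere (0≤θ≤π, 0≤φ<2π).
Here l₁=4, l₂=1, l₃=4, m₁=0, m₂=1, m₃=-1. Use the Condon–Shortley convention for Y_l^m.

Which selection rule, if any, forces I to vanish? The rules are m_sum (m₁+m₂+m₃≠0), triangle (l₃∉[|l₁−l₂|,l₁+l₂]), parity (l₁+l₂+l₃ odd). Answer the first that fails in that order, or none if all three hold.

m₁+m₂+m₃ = 0 + 1 − 1 = 0  ✓
triangle: |4−1|=3 ≤ l₃=4 ≤ 4+1=5  ✓
parity: l₁+l₂+l₃ = 9 is odd  ✗

parity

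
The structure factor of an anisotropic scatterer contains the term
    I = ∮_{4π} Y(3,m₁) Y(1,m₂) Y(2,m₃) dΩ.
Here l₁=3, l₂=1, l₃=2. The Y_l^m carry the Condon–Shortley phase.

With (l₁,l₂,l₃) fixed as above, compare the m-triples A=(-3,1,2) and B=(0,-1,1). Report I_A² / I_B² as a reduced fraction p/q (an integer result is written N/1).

Shared (l₁,l₂,l₃)=(3,1,2): N and (l;000)² cancel in I_A²/I_B².
A: Δ = 2!·4!·0!/7! = 1/105; Racah Σ t=2..2: t=2:+1/48 = 1/48; ⇒ 3j(3 1 2; -3 1 2)² = 1/7, sgn +1
B: Δ = 2!·4!·0!/7! = 1/105; Racah Σ t=0..0: t=0:+1/12 = 1/12; ⇒ 3j(3 1 2; 0 -1 1)² = 1/35, sgn -1
I_A²/I_B² = (1/7)/(1/35) = 5/1

5/1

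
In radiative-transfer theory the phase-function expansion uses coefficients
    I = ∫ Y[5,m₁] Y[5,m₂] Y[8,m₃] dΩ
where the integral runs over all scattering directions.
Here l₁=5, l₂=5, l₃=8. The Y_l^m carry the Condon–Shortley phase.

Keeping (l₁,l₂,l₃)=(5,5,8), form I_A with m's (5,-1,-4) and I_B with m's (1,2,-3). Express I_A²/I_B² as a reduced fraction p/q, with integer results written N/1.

25/18

Shared (l₁,l₂,l₃)=(5,5,8): N and (l;000)² cancel in I_A²/I_B².
A: Δ = 2!·8!·8!/19! = 1/37413090; Racah Σ t=0..0: t=0:+1/46448640 = 1/46448640; ⇒ 3j(5 5 8; 5 -1 -4)² = 75/8398, sgn +1
B: Δ = 2!·8!·8!/19! = 1/37413090; Racah Σ t=0..2: t=0:+1/5806080 t=1:−1/1036800 t=2:+1/2073600 = -1/3225600; ⇒ 3j(5 5 8; 1 2 -3)² = 27/4199, sgn +1
I_A²/I_B² = (75/8398)/(27/4199) = 25/18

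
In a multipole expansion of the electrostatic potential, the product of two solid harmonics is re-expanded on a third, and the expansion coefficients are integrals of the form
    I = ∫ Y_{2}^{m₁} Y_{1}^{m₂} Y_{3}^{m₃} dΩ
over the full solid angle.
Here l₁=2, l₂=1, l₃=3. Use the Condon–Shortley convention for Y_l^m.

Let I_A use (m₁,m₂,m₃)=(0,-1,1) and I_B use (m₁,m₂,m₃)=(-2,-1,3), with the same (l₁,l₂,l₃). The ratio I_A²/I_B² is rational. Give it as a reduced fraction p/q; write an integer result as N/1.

2/5

l's match ⇒ only the (l;m) 3-j factors differ between A and B.
A: triangle coeff Δ(2,1,3) = 1/105; Σ_t [0,0]: t=0:+1/8 = 1/8; (3j)²=2/35 [(2 1 3; 0 -1 1)], sign=+1
B: triangle coeff Δ(2,1,3) = 1/105; Σ_t [0,0]: t=0:+1/48 = 1/48; (3j)²=1/7 [(2 1 3; -2 -1 3)], sign=+1
I_A²/I_B² = (2/35)/(1/7) = 2/5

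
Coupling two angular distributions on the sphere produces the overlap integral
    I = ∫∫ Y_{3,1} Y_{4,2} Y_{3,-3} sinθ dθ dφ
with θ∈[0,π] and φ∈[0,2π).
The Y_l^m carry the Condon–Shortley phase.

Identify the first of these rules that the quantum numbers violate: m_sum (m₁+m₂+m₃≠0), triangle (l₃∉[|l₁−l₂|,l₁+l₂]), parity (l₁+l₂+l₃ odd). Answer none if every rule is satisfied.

none

m₁+m₂+m₃ = 1 + 2 − 3 = 0  ✓
triangle: |3−4|=1 ≤ l₃=3 ≤ 3+4=7  ✓
parity: l₁+l₂+l₃ = 10 is even  ✓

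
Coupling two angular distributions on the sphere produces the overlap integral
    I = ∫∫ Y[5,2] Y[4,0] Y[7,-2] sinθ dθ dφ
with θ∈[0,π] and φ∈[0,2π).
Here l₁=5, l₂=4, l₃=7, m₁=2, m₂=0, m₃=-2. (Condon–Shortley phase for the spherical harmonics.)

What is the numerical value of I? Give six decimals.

0.037709

Checks pass: Σm=0; 16 even; l₃=7∈[1,9].
(2·5+1)(2·4+1)(2·7+1) = 1485
Δ: 2! 8! 6! / 17! → 1/6126120
sum: t=0:+1/69120 t=1:−1/20736 t=2:+1/69120 = -1/51840
3j²(5 4 7; 0 0 0) = Δ·Π!·Σ² = 280/21879  (sign +1)
sum: t=0:+1/69120 t=1:−1/51840 t=2:+1/483840 = -1/362880
3j²(5 4 7; 2 0 -2) = Δ·Π!·Σ² = 16/17017  (sign +1)
combine: 4πI² = 1485·280/21879·16/17017 = 9600/537251
take √, sign +1: I = 0.03770874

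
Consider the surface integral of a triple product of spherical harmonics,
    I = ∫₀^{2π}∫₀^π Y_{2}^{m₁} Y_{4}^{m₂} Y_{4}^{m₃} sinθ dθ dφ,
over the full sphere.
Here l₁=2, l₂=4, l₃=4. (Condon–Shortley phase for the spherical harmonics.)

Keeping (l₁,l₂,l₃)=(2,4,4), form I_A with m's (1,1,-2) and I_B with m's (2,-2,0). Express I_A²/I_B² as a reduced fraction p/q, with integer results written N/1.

9/20

Shared (l₁,l₂,l₃)=(2,4,4): N and (l;000)² cancel in I_A²/I_B².
A: Δ = 2!·2!·6!/11! = 1/13860; Racah Σ t=0..1: t=0:+1/240 t=1:−1/96 = -1/160; ⇒ 3j(2 4 4; 1 1 -2)² = 27/1540, sgn -1
B: Δ = 2!·2!·6!/11! = 1/13860; Racah Σ t=0..0: t=0:+1/192 = 1/192; ⇒ 3j(2 4 4; 2 -2 0)² = 3/77, sgn +1
I_A²/I_B² = (27/1540)/(3/77) = 9/20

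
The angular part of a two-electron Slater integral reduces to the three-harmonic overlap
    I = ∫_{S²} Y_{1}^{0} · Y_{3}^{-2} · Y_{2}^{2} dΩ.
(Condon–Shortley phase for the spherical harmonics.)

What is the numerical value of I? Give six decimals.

m-sum 0 ✓  L=6 even ✓  2≤2≤4 ✓
Π(2lᵢ+1) = 3×7×5 = 105
triangle coeff Δ(1,3,2) = 1/105
Σ_t [1,1]: t=1:−1/4 = -1/4
(3j)²=3/35 [(1 3 2; 0 0 0)], sign=-1
Σ_t [1,1]: t=1:−1/24 = -1/24
(3j)²=1/21 [(1 3 2; 0 -2 2)], sign=-1
⇒ 4πI² = 3/7
I = (+1)√(3/7/(4π)) = 0.18467439

0.184674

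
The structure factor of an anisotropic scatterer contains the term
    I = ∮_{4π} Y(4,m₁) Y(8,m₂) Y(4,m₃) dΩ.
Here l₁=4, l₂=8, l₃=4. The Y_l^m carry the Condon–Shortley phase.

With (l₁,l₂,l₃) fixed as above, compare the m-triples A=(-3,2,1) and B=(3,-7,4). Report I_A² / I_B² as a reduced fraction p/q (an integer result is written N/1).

l's match ⇒ only the (l;m) 3-j factors differ between A and B.
A: triangle coeff Δ(4,8,4) = 1/218790; Σ_t [7,7]: t=7:−1/3628800 = -1/3628800; (3j)²=8/2431 [(4 8 4; -3 2 1)], sign=+1
B: triangle coeff Δ(4,8,4) = 1/218790; Σ_t [1,1]: t=1:−1/203212800 = -1/203212800; (3j)²=1/34 [(4 8 4; 3 -7 4)], sign=-1
I_A²/I_B² = (8/2431)/(1/34) = 16/143

16/143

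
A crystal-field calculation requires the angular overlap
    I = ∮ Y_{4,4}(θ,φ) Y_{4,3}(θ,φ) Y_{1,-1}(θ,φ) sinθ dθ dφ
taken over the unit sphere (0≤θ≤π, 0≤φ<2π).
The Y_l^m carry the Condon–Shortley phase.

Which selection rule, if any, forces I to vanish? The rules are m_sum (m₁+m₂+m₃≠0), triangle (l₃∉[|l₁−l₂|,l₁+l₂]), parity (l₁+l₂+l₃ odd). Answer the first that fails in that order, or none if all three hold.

azimuthal sum: 4 + 3 − 1 = 6  ✗
0 ≤ 1 ≤ 8 (triangle on l)
L = 4 + 4 + 1 = 9 (odd)

m_sum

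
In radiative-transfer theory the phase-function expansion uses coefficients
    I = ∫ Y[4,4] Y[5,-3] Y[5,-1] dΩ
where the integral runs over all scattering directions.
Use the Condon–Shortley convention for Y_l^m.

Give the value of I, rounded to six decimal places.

Checks pass: Σm=0; 14 even; l₃=5∈[1,9].
(2·4+1)(2·5+1)(2·5+1) = 1089
Δ: 4! 4! 6! / 15! → 1/3153150
sum: t=0:+1/69120 t=1:−1/1728 t=2:+1/576 t=3:−1/1728 t=4:+1/69120 = 7/11520
3j²(4 5 5; 0 0 0) = Δ·Π!·Σ² = 2/143  (sign -1)
sum: t=0:+1/27648 = 1/27648
3j²(4 5 5; 4 -3 -1) = Δ·Π!·Σ² = 10/429  (sign +1)
combine: 4πI² = 1089·2/143·10/429 = 60/169
take √, sign -1: I = -0.16808437

-0.168084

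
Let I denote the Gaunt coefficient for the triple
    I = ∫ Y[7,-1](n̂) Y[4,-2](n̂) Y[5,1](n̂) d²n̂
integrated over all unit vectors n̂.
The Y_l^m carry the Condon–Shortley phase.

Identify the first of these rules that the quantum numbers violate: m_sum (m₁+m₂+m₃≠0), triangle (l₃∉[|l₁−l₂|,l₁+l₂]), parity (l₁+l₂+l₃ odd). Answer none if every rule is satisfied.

azimuthal sum: -1 − 2 + 1 = -2  ✗
3 ≤ 5 ≤ 11 (triangle on l)
L = 7 + 4 + 5 = 16 (even)

m_sum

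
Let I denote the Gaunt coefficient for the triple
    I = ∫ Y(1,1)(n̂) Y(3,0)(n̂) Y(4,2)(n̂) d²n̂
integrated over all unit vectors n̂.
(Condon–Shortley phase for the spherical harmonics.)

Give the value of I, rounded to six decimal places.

1 + 0 + 2 = 3 ≠ 0: azimuthal integral kills it; I = 0

0.000000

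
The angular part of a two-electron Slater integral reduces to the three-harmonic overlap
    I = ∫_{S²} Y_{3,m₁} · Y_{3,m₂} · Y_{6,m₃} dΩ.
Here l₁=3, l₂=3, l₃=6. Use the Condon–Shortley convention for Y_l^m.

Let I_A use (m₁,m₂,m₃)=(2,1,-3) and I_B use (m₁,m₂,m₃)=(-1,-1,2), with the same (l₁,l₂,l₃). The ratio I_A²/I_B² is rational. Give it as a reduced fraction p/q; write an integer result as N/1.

9/10

Shared (l₁,l₂,l₃)=(3,3,6): N and (l;000)² cancel in I_A²/I_B².
A: Δ = 0!·6!·6!/13! = 1/12012; Racah Σ t=0..0: t=0:+1/5760 = 1/5760; ⇒ 3j(3 3 6; 2 1 -3)² = 9/286, sgn -1
B: Δ = 0!·6!·6!/13! = 1/12012; Racah Σ t=0..0: t=0:+1/2304 = 1/2304; ⇒ 3j(3 3 6; -1 -1 2)² = 5/143, sgn +1
I_A²/I_B² = (9/286)/(5/143) = 9/10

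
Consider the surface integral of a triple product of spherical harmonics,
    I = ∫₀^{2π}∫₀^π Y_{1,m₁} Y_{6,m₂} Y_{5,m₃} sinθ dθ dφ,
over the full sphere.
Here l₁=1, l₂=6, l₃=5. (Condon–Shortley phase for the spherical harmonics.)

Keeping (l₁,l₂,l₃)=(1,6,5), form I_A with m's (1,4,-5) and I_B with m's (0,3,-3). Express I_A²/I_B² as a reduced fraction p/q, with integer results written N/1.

l's match ⇒ only the (l;m) 3-j factors differ between A and B.
A: triangle coeff Δ(1,6,5) = 1/858; Σ_t [0,0]: t=0:+1/7257600 = 1/7257600; (3j)²=1/858 [(1 6 5; 1 4 -5)], sign=+1
B: triangle coeff Δ(1,6,5) = 1/858; Σ_t [1,1]: t=1:−1/80640 = -1/80640; (3j)²=9/286 [(1 6 5; 0 3 -3)], sign=-1
I_A²/I_B² = (1/858)/(9/286) = 1/27

1/27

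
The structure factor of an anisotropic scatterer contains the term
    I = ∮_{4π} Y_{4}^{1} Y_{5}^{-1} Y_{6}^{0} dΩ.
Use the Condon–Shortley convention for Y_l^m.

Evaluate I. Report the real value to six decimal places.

l₁+l₂+l₃=15 is odd: 3j(l;000)=0 ⇒ I=0

0.000000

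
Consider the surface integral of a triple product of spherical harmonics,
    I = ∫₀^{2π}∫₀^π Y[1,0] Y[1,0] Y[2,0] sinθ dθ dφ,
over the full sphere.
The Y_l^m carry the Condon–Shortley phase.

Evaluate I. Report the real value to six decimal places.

0.252313

Rules hold: Σm=0, L=4 even, 0≤2≤2.
N = 3·3·5 = 45
Δ = 0!·2!·2!/5! = 1/30
Racah Σ t=0..0: t=0:+1/1 = 1/1
⇒ 3j(1 1 2; 0 0 0)² = 2/15, sgn +1
(m-triple is (0,0,0) — same symbol as above.)
4πI² = N·(3j₀)²·(3jₘ)² = 4/5
I = +1·√(0.8/4π) = 0.25231325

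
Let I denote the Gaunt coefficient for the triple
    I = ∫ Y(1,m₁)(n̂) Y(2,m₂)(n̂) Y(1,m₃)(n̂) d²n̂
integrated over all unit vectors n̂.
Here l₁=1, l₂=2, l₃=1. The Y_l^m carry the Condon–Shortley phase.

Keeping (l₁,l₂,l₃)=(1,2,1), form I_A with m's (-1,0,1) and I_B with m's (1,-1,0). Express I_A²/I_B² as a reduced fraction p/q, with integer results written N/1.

1/3

Shared (l₁,l₂,l₃)=(1,2,1): N and (l;000)² cancel in I_A²/I_B².
A: Δ = 2!·0!·2!/5! = 1/30; Racah Σ t=2..2: t=2:+1/4 = 1/4; ⇒ 3j(1 2 1; -1 0 1)² = 1/30, sgn +1
B: Δ = 2!·0!·2!/5! = 1/30; Racah Σ t=0..0: t=0:+1/2 = 1/2; ⇒ 3j(1 2 1; 1 -1 0)² = 1/10, sgn -1
I_A²/I_B² = (1/30)/(1/10) = 1/3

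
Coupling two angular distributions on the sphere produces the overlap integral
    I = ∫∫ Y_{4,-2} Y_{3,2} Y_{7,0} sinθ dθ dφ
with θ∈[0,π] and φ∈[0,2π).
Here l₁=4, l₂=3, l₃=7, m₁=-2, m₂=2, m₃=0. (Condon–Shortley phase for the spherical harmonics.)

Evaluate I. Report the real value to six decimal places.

Rules hold: Σm=0, L=14 even, 1≤7≤7.
N = 9·7·15 = 945
Δ = 0!·8!·6!/15! = 1/45045
Racah Σ t=0..0: t=0:+1/20736 = 1/20736
⇒ 3j(4 3 7; 0 0 0)² = 35/1287, sgn -1
Racah Σ t=0..0: t=0:+1/172800 = 1/172800
⇒ 3j(4 3 7; -2 2 0)² = 7/2145, sgn -1
4πI² = N·(3j₀)²·(3jₘ)² = 1715/20449
I = +1·√(0.0838672/4π) = 0.08169418

0.081694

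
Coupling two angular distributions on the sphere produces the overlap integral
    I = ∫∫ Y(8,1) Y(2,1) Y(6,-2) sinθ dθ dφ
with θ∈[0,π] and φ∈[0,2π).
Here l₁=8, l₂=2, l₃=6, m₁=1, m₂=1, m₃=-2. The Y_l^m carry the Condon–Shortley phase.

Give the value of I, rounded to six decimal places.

Rules hold: Σm=0, L=16 even, 6≤6≤10.
N = 17·5·13 = 1105
Δ = 4!·12!·0!/17! = 1/30940
Racah Σ t=2..2: t=2:+1/2073600 = 1/2073600
⇒ 3j(8 2 6; 0 0 0)² = 28/1105, sgn +1
Racah Σ t=3..3: t=3:−1/5806080 = -1/5806080
⇒ 3j(8 2 6; 1 1 -2)² = 9/884, sgn -1
4πI² = N·(3j₀)²·(3jₘ)² = 63/221
I = -1·√(0.285068/4π) = -0.15061534

-0.150615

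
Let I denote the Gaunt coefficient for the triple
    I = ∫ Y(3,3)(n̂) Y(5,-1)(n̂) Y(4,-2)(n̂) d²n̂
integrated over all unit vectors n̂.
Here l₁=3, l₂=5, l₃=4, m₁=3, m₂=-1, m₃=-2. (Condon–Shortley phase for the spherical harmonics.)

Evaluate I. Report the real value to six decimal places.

Checks pass: Σm=0; 12 even; l₃=4∈[2,8].
(2·3+1)(2·5+1)(2·4+1) = 693
Δ: 4! 2! 6! / 13! → 1/180180
sum: t=1:−1/576 t=2:+1/144 t=3:−1/576 = 1/288
3j²(3 5 4; 0 0 0) = Δ·Π!·Σ² = 20/1001  (sign +1)
sum: t=0:+1/2304 = 1/2304
3j²(3 5 4; 3 -1 -2) = Δ·Π!·Σ² = 75/4004  (sign +1)
combine: 4πI² = 693·20/1001·75/4004 = 3375/13013
take √, sign +1: I = 0.14366244

0.143662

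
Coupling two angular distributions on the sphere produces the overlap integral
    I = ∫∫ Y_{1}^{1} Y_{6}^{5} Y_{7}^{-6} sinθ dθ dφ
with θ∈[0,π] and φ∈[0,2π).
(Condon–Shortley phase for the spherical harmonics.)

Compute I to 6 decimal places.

Rules hold: Σm=0, L=14 even, 5≤7≤7.
N = 3·13·15 = 585
Δ = 0!·2!·12!/15! = 1/1365
Racah Σ t=0..0: t=0:+1/518400 = 1/518400
⇒ 3j(1 6 7; 0 0 0)² = 7/195, sgn -1
Racah Σ t=0..0: t=0:+1/79833600 = 1/79833600
⇒ 3j(1 6 7; 1 5 -6)² = 2/35, sgn -1
4πI² = N·(3j₀)²·(3jₘ)² = 6/5
I = +1·√(1.2/4π) = 0.30901936

0.309019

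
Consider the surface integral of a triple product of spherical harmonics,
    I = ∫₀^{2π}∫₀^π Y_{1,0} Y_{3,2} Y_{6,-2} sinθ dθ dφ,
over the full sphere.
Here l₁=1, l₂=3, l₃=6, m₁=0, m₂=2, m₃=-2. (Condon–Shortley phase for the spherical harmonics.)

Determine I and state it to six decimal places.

|1−3|≤6≤1+3 violated ⇒ I = 0

0.000000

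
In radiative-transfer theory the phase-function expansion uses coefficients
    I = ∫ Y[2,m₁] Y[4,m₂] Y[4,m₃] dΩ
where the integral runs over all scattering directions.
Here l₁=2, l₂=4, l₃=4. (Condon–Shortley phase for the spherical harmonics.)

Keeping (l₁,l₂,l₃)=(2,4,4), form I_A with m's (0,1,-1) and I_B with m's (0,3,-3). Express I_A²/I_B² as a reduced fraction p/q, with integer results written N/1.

l's match ⇒ only the (l;m) 3-j factors differ between A and B.
A: triangle coeff Δ(2,4,4) = 1/13860; Σ_t [0,2]: t=0:+1/480 t=1:−1/48 t=2:+1/144 = -17/1440; (3j)²=289/13860 [(2 4 4; 0 1 -1)], sign=+1
B: triangle coeff Δ(2,4,4) = 1/13860; Σ_t [1,2]: t=1:−1/720 t=2:+1/480 = 1/1440; (3j)²=7/1980 [(2 4 4; 0 3 -3)], sign=-1
I_A²/I_B² = (289/13860)/(7/1980) = 289/49

289/49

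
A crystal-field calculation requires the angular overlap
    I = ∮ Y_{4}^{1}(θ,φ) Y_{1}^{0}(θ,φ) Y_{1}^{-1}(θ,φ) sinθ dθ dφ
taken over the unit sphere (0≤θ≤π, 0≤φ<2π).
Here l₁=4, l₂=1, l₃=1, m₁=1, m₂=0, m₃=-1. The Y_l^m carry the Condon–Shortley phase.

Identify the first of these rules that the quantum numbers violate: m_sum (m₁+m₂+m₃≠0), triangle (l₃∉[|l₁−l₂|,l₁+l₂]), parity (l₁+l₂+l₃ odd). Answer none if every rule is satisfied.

triangle

Σmᵢ = 0  ✓
l₃∈[|l₁−l₂|,l₁+l₂]=[3,5], have l₃=1  ✗
Σlᵢ = 6 ⇒ even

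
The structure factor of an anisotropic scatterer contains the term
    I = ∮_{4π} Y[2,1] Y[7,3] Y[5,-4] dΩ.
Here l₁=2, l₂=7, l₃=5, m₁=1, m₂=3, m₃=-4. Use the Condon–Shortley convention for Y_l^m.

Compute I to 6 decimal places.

m-sum 0 ✓  L=14 even ✓  5≤5≤9 ✓
Π(2lᵢ+1) = 5×15×11 = 825
triangle coeff Δ(2,7,5) = 1/15015
Σ_t [2,2]: t=2:+1/57600 = 1/57600
(3j)²=21/715 [(2 7 5; 0 0 0)], sign=-1
Σ_t [1,1]: t=1:−1/2177280 = -1/2177280
(3j)²=8/3003 [(2 7 5; 1 3 -4)], sign=+1
⇒ 4πI² = 120/1859
I = (-1)√(120/1859/(4π)) = -0.07167142

-0.071671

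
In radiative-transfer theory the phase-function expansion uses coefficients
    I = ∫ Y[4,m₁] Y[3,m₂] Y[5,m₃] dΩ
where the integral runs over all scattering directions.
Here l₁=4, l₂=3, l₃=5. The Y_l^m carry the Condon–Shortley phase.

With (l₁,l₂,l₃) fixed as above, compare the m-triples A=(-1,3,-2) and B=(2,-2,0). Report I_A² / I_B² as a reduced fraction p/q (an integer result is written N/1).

35/32

Same 4,3,5: normalisation and zero-m 3j drop out of the ratio.
A: Δ: 2! 6! 4! / 13! → 1/180180; sum: t=2:+1/1728 = 1/1728; 3j²(4 3 5; -1 3 -2) = Δ·Π!·Σ² = 25/858  (sign -1)
B: Δ: 2! 6! 4! / 13! → 1/180180; sum: t=0:+1/576 t=1:−1/2880 = 1/720; 3j²(4 3 5; 2 -2 0) = Δ·Π!·Σ² = 80/3003  (sign -1)
I_A²/I_B² = (25/858)/(80/3003) = 35/32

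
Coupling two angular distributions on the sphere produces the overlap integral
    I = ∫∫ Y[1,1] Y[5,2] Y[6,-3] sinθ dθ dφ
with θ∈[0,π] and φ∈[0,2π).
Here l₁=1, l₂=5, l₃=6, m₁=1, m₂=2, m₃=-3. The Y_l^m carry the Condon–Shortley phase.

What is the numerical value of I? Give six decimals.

m-sum 0 ✓  L=12 even ✓  4≤6≤6 ✓
Π(2lᵢ+1) = 3×11×13 = 429
triangle coeff Δ(1,5,6) = 1/858
Σ_t [0,0]: t=0:+1/14400 = 1/14400
(3j)²=6/143 [(1 5 6; 0 0 0)], sign=+1
Σ_t [0,0]: t=0:+1/60480 = 1/60480
(3j)²=6/143 [(1 5 6; 1 2 -3)], sign=-1
⇒ 4πI² = 108/143
I = (-1)√(108/143/(4π)) = -0.24515397

-0.245154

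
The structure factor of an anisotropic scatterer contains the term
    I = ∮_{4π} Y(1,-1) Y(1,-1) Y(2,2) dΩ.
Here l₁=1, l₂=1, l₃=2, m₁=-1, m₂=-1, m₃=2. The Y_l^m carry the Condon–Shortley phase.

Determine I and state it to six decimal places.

0.309019

Rules hold: Σm=0, L=4 even, 0≤2≤2.
N = 3·3·5 = 45
Δ = 0!·2!·2!/5! = 1/30
Racah Σ t=0..0: t=0:+1/1 = 1/1
⇒ 3j(1 1 2; 0 0 0)² = 2/15, sgn +1
Racah Σ t=0..0: t=0:+1/4 = 1/4
⇒ 3j(1 1 2; -1 -1 2)² = 1/5, sgn +1
4πI² = N·(3j₀)²·(3jₘ)² = 6/5
I = +1·√(1.2/4π) = 0.30901936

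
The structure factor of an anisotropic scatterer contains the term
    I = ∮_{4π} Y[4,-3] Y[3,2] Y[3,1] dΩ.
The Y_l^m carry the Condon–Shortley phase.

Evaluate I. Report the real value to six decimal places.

Checks pass: Σm=0; 10 even; l₃=3∈[1,7].
(2·4+1)(2·3+1)(2·3+1) = 441
Δ: 4! 4! 2! / 11! → 1/34650
sum: t=1:−1/72 t=2:+1/16 t=3:−1/72 = 5/144
3j²(4 3 3; 0 0 0) = Δ·Π!·Σ² = 2/77  (sign -1)
sum: t=3:−1/288 t=4:+1/144 = 1/288
3j²(4 3 3; -3 2 1) = Δ·Π!·Σ² = 1/99  (sign +1)
combine: 4πI² = 441·2/77·1/99 = 14/121
take √, sign -1: I = -0.09595473

-0.095955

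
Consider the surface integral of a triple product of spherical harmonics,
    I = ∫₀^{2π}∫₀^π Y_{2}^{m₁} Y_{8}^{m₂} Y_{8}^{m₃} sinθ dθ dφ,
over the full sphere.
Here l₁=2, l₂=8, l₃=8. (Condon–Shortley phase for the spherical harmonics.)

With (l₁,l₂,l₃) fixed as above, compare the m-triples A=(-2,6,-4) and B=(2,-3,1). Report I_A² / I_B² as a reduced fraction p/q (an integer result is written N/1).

26/55

l's match ⇒ only the (l;m) 3-j factors differ between A and B.
A: triangle coeff Δ(2,8,8) = 1/348840; Σ_t [2,2]: t=2:+1/3832012800 = 1/3832012800; (3j)²=91/9690 [(2 8 8; -2 6 -4)], sign=+1
B: triangle coeff Δ(2,8,8) = 1/348840; Σ_t [0,0]: t=0:+1/174182400 = 1/174182400; (3j)²=77/3876 [(2 8 8; 2 -3 1)], sign=-1
I_A²/I_B² = (91/9690)/(77/3876) = 26/55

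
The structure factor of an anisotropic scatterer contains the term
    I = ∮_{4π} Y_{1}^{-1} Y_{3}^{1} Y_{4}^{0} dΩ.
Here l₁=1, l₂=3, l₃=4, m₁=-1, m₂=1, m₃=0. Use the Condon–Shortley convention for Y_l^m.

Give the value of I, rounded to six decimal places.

0.150786

m-sum 0 ✓  L=8 even ✓  2≤4≤4 ✓
Π(2lᵢ+1) = 3×7×9 = 189
triangle coeff Δ(1,3,4) = 1/252
Σ_t [0,0]: t=0:+1/36 = 1/36
(3j)²=4/63 [(1 3 4; 0 0 0)], sign=+1
Σ_t [0,0]: t=0:+1/96 = 1/96
(3j)²=1/42 [(1 3 4; -1 1 0)], sign=+1
⇒ 4πI² = 2/7
I = (+1)√(2/7/(4π)) = 0.15078601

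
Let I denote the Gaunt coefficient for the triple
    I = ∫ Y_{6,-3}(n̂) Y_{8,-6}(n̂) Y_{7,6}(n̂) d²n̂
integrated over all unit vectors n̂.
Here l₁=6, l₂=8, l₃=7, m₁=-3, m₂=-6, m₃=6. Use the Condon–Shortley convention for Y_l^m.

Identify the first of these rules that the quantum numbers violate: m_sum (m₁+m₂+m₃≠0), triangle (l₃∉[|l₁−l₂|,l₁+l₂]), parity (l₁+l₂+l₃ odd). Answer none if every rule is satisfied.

m_sum

azimuthal sum: -3 − 6 + 6 = -3  ✗
2 ≤ 7 ≤ 14 (triangle on l)
L = 6 + 8 + 7 = 21 (odd)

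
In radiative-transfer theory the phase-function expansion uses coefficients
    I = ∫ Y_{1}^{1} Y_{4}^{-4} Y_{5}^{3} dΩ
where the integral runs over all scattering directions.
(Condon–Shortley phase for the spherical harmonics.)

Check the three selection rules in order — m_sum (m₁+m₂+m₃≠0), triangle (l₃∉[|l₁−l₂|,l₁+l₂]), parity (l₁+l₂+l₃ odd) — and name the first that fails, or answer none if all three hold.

none

m₁+m₂+m₃ = 1 − 4 + 3 = 0  ✓
triangle: |1−4|=3 ≤ l₃=5 ≤ 1+4=5  ✓
parity: l₁+l₂+l₃ = 10 is even  ✓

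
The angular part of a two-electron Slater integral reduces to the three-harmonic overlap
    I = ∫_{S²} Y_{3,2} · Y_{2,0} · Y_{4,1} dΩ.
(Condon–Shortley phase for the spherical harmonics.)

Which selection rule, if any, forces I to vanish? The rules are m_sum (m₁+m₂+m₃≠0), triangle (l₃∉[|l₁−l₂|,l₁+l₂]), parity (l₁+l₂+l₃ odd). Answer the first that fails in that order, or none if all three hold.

m_sum

azimuthal sum: 2 + 0 + 1 = 3  ✗
1 ≤ 4 ≤ 5 (triangle on l)
L = 3 + 2 + 4 = 9 (odd)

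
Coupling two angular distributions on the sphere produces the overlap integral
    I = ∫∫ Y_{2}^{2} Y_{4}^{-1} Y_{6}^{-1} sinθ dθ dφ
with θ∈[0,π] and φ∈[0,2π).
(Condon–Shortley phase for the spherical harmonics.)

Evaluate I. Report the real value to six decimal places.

Checks pass: Σm=0; 12 even; l₃=6∈[2,6].
(2·2+1)(2·4+1)(2·6+1) = 585
Δ: 0! 4! 8! / 13! → 1/6435
sum: t=0:+1/2304 = 1/2304
3j²(2 4 6; 0 0 0) = Δ·Π!·Σ² = 5/143  (sign +1)
sum: t=0:+1/17280 = 1/17280
3j²(2 4 6; 2 -1 -1) = Δ·Π!·Σ² = 7/1287  (sign -1)
combine: 4πI² = 585·5/143·7/1287 = 175/1573
take √, sign -1: I = -0.09409136

-0.094091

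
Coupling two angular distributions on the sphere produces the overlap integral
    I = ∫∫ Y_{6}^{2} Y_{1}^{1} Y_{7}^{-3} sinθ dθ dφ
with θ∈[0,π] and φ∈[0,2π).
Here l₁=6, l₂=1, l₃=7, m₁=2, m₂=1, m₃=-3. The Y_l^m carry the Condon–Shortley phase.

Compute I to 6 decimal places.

Rules hold: Σm=0, L=14 even, 5≤7≤7.
N = 13·3·15 = 585
Δ = 0!·12!·2!/15! = 1/1365
Racah Σ t=0..0: t=0:+1/518400 = 1/518400
⇒ 3j(6 1 7; 0 0 0)² = 7/195, sgn -1
Racah Σ t=0..0: t=0:+1/1935360 = 1/1935360
⇒ 3j(6 1 7; 2 1 -3)² = 3/91, sgn +1
4πI² = N·(3j₀)²·(3jₘ)² = 9/13
I = -1·√(0.692308/4π) = -0.23471705

-0.234717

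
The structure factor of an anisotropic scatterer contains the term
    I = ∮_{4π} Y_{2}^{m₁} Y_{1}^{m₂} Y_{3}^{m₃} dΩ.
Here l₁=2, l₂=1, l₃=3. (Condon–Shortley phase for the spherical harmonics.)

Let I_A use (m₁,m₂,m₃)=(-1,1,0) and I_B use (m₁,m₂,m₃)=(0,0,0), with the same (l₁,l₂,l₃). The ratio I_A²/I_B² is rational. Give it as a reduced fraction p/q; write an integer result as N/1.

Shared (l₁,l₂,l₃)=(2,1,3): N and (l;000)² cancel in I_A²/I_B².
A: Δ = 0!·4!·2!/7! = 1/105; Racah Σ t=0..0: t=0:+1/12 = 1/12; ⇒ 3j(2 1 3; -1 1 0)² = 1/35, sgn -1
B: Δ = 0!·4!·2!/7! = 1/105; Racah Σ t=0..0: t=0:+1/4 = 1/4; ⇒ 3j(2 1 3; 0 0 0)² = 3/35, sgn -1
I_A²/I_B² = (1/35)/(3/35) = 1/3

1/3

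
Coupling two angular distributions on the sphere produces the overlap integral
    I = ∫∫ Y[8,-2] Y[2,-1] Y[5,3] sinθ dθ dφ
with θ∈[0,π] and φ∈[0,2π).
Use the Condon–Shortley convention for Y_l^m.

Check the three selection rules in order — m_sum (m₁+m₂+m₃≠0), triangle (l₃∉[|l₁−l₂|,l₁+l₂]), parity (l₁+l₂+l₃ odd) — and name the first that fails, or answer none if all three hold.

triangle

azimuthal sum: -2 − 1 + 3 = 0  ✓
6 ≤ 5 ≤ 10 (triangle on l)  ✗
L = 8 + 2 + 5 = 15 (odd)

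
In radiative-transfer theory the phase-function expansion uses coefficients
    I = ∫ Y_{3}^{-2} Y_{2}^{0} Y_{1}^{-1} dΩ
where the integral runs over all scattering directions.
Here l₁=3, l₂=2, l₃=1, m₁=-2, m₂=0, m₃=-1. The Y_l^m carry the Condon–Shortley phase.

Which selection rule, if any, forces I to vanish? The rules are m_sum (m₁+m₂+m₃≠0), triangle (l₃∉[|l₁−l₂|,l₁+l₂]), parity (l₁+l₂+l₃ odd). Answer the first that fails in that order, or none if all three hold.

m_sum

azimuthal sum: -2 + 0 − 1 = -3  ✗
1 ≤ 1 ≤ 5 (triangle on l)
L = 3 + 2 + 1 = 6 (even)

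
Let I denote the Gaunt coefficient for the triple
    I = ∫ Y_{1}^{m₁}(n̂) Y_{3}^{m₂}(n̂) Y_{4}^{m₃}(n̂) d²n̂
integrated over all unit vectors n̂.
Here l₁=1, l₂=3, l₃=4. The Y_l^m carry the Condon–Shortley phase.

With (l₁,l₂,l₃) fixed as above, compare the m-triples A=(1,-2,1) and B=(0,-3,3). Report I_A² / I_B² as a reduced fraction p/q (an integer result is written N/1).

3/7

l's match ⇒ only the (l;m) 3-j factors differ between A and B.
A: triangle coeff Δ(1,3,4) = 1/252; Σ_t [0,0]: t=0:+1/240 = 1/240; (3j)²=1/84 [(1 3 4; 1 -2 1)], sign=-1
B: triangle coeff Δ(1,3,4) = 1/252; Σ_t [0,0]: t=0:+1/720 = 1/720; (3j)²=1/36 [(1 3 4; 0 -3 3)], sign=-1
I_A²/I_B² = (1/84)/(1/36) = 3/7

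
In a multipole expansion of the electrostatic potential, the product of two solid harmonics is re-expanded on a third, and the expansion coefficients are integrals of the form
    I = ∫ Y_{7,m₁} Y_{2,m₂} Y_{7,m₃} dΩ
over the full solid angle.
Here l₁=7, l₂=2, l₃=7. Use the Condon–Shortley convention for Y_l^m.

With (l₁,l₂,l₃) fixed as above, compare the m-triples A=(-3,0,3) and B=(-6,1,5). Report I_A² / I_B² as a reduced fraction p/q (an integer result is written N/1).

841/4719

Shared (l₁,l₂,l₃)=(7,2,7): N and (l;000)² cancel in I_A²/I_B².
A: Δ = 2!·12!·2!/17! = 1/185640; Racah Σ t=0..2: t=0:+1/29030400 t=1:−1/2177280 t=2:+1/3870720 = -29/174182400; ⇒ 3j(7 2 7; -3 0 3)² = 841/185640, sgn -1
B: Δ = 2!·12!·2!/17! = 1/185640; Racah Σ t=1..2: t=1:−1/958003200 t=2:+1/79833600 = 1/87091200; ⇒ 3j(7 2 7; -6 1 5)² = 121/4760, sgn +1
I_A²/I_B² = (841/185640)/(121/4760) = 841/4719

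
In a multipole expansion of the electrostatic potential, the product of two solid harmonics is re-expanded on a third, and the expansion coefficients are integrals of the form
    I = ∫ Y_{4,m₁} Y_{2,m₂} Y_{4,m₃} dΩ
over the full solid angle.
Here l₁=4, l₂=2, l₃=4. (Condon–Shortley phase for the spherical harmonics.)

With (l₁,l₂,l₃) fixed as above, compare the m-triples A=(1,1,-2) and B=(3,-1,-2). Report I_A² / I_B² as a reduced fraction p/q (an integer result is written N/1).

Shared (l₁,l₂,l₃)=(4,2,4): N and (l;000)² cancel in I_A²/I_B².
A: Δ = 2!·6!·2!/11! = 1/13860; Racah Σ t=1..2: t=1:−1/96 t=2:+1/240 = -1/160; ⇒ 3j(4 2 4; 1 1 -2)² = 27/1540, sgn -1
B: Δ = 2!·6!·2!/11! = 1/13860; Racah Σ t=0..1: t=0:+1/240 t=1:−1/1440 = 1/288; ⇒ 3j(4 2 4; 3 -1 -2)² = 5/132, sgn +1
I_A²/I_B² = (27/1540)/(5/132) = 81/175

81/175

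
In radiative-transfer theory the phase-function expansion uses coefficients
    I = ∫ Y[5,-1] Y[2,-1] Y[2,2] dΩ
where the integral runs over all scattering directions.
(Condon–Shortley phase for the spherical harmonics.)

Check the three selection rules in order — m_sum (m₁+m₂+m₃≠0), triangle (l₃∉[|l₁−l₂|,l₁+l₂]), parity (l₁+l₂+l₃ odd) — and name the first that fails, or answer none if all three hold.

azimuthal sum: -1 − 1 + 2 = 0  ✓
3 ≤ 2 ≤ 7 (triangle on l)  ✗
L = 5 + 2 + 2 = 9 (odd)

triangle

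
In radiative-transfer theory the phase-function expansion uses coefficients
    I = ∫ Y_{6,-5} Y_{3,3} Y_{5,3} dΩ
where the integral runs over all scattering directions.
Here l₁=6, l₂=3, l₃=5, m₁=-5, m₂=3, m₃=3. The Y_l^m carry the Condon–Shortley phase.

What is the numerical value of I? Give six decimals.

0.000000

m-sum = -5 + 3 + 3 = 1 ≠ 0 ⇒ I = 0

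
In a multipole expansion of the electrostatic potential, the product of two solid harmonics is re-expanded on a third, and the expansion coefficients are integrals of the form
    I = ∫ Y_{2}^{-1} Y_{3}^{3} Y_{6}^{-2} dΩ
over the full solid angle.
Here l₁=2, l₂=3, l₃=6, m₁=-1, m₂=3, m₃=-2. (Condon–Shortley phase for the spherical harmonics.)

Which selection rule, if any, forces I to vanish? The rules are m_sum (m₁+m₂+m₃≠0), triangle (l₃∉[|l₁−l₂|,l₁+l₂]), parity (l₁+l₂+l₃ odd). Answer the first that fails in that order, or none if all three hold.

triangle

m₁+m₂+m₃ = -1 + 3 − 2 = 0  ✓
triangle: |2−3|=1 ≤ l₃=6 ≤ 2+3=5  ✗
parity: l₁+l₂+l₃ = 11 is odd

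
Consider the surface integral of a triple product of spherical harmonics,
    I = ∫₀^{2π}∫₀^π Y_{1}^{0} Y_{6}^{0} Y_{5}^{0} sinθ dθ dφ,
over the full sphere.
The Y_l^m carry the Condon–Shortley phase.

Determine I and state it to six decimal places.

0.245154

Checks pass: Σm=0; 12 even; l₃=5∈[5,7].
(2·1+1)(2·6+1)(2·5+1) = 429
Δ: 2! 0! 10! / 13! → 1/858
sum: t=1:−1/14400 = -1/14400
3j²(1 6 5; 0 0 0) = Δ·Π!·Σ² = 6/143  (sign +1)
(m-triple is (0,0,0) — same symbol as above.)
combine: 4πI² = 429·6/143·6/143 = 108/143
take √, sign +1: I = 0.24515397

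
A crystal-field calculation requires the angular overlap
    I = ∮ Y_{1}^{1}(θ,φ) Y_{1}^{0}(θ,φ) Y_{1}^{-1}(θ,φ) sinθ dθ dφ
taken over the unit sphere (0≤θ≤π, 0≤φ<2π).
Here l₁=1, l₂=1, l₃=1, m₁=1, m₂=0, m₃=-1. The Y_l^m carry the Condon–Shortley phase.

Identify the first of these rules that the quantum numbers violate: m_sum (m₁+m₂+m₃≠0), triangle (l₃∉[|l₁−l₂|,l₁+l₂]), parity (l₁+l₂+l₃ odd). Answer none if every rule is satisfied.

parity

Σmᵢ = 0  ✓
l₃∈[|l₁−l₂|,l₁+l₂]=[0,2], have l₃=1  ✓
Σlᵢ = 3 ⇒ odd  ✗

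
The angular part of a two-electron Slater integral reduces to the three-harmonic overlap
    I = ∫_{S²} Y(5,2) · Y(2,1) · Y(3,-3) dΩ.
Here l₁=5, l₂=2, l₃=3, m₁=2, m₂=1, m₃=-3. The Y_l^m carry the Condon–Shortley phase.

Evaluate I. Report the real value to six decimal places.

Checks pass: Σm=0; 10 even; l₃=3∈[3,7].
(2·5+1)(2·2+1)(2·3+1) = 385
Δ: 4! 6! 0! / 11! → 1/2310
sum: t=2:+1/144 = 1/144
3j²(5 2 3; 0 0 0) = Δ·Π!·Σ² = 10/231  (sign -1)
sum: t=3:−1/4320 = -1/4320
3j²(5 2 3; 2 1 -3) = Δ·Π!·Σ² = 1/330  (sign -1)
combine: 4πI² = 385·10/231·1/330 = 5/99
take √, sign +1: I = 0.06339609

0.063396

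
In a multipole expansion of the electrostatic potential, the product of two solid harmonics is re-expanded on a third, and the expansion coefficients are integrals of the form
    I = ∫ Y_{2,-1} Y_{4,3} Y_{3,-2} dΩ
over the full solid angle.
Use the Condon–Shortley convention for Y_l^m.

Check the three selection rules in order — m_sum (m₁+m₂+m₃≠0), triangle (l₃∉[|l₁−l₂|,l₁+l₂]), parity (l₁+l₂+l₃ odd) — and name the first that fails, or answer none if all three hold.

parity

m₁+m₂+m₃ = -1 + 3 − 2 = 0  ✓
triangle: |2−4|=2 ≤ l₃=3 ≤ 2+4=6  ✓
parity: l₁+l₂+l₃ = 9 is odd  ✗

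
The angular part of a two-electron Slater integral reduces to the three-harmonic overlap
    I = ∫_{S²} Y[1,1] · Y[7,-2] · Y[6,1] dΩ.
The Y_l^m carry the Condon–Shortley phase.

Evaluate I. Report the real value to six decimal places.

Rules hold: Σm=0, L=14 even, 6≤6≤8.
N = 3·15·13 = 585
Δ = 2!·0!·12!/15! = 1/1365
Racah Σ t=1..1: t=1:−1/518400 = -1/518400
⇒ 3j(1 7 6; 0 0 0)² = 7/195, sgn -1
Racah Σ t=0..0: t=0:+1/1209600 = 1/1209600
⇒ 3j(1 7 6; 1 -2 1)² = 12/455, sgn -1
4πI² = N·(3j₀)²·(3jₘ)² = 36/65
I = +1·√(0.553846/4π) = 0.20993732

0.209937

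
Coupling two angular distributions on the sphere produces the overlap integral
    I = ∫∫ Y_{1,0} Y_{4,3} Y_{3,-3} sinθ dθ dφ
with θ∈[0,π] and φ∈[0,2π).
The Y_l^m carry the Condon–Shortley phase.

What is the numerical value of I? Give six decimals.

-0.162868

m-sum 0 ✓  L=8 even ✓  3≤3≤5 ✓
Π(2lᵢ+1) = 3×9×7 = 189
triangle coeff Δ(1,4,3) = 1/252
Σ_t [1,1]: t=1:−1/36 = -1/36
(3j)²=4/63 [(1 4 3; 0 0 0)], sign=+1
Σ_t [1,1]: t=1:−1/720 = -1/720
(3j)²=1/36 [(1 4 3; 0 3 -3)], sign=-1
⇒ 4πI² = 1/3
I = (-1)√(1/3/(4π)) = -0.16286750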